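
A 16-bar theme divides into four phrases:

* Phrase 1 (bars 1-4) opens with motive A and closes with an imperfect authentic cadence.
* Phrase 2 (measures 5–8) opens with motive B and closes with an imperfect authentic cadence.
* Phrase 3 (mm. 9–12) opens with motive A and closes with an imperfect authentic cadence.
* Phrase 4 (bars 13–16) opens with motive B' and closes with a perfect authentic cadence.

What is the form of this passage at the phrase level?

Four phrases in two halves: the first half (mm. 1–8) ends with an imperfect authentic cadence, the second (bars 9–16) with a perfect authentic cadence — a large antecedent–consequent pair, i.e. a double period.
Phrase 3 begins with the same material as phrase 1, making it parallel.

parallel double period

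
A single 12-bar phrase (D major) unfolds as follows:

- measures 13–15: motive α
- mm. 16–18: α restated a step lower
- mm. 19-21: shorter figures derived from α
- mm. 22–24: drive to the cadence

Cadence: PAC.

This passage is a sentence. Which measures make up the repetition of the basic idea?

measures 16–18

The presentation of a sentence is the basic idea (mm. 13–15) plus its repetition (measures 16–18); the repetition of the basic idea is therefore measures 16-18.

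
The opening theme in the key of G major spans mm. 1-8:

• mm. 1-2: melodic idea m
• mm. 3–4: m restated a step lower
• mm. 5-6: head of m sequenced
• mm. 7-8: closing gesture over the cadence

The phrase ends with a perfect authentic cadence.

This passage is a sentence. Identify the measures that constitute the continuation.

After the presentation (mm. 1–4), the continuation covers the fragmentation through the cadence: mm. 5-8.

measures 5–8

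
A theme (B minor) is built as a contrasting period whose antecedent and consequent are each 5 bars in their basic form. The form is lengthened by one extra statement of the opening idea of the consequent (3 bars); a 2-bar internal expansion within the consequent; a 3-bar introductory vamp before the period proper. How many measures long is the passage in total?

Basic contrasting period: 5 + 5 = 10 bars.
10 (basic form) + 3 (extra statement) + 2 (internal expansion) + 3 (introduction) = 18.

18 measures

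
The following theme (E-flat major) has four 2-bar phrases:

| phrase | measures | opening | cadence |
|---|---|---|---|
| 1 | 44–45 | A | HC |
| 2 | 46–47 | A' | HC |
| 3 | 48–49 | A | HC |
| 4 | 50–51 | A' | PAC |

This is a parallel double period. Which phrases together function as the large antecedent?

In a double period the first pair of phrases (ending half cadence) is the large antecedent and the second pair (ending perfect authentic cadence) is the large consequent; the antecedent is phrases 1 and 2.

phrases 1 and 2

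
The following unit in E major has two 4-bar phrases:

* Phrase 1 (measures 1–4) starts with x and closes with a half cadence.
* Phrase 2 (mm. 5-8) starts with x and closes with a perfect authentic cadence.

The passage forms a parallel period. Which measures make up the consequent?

The phrase ending with the weaker cadence (half cadence) is the antecedent; the one ending more conclusively (perfect authentic cadence) is the consequent. The consequent is measures 5–8.

measures 5–8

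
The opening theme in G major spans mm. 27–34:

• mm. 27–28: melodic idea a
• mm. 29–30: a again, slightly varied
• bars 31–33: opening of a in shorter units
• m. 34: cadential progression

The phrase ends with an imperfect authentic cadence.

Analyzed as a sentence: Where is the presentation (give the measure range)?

measures 27–30

The presentation of a sentence is the basic idea (mm. 27–28) plus its repetition (mm. 29–30); the presentation is therefore measures 27–30.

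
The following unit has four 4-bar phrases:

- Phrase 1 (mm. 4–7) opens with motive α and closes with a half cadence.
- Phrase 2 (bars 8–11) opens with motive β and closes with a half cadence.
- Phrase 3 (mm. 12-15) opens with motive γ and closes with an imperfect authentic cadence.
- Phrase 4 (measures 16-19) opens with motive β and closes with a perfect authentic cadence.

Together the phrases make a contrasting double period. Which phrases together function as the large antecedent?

phrases 1 and 2

In a double period the first pair of phrases (ending half cadence) is the large antecedent and the second pair (ending perfect authentic cadence) is the large consequent; the antecedent is phrases 1 and 2.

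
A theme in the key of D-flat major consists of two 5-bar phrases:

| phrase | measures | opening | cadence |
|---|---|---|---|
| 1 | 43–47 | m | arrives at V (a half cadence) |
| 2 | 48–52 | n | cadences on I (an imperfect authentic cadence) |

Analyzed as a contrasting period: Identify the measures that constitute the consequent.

measures 48–52

The antecedent is the phrase ending with the weaker cadence (half cadence, phrase 1) and the consequent the one ending more conclusively (imperfect authentic cadence, phrase 2); the consequent is measures 48–52.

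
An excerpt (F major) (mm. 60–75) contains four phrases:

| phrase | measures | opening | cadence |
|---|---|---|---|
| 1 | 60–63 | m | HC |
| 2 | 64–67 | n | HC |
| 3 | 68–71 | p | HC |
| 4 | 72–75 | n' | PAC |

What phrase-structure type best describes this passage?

Four phrases in two halves: the first half (measures 60–67) ends with a half cadence, the second (mm. 68-75) with a perfect authentic cadence — a large antecedent–consequent pair, i.e. a double period.
Phrase 3 begins with different material from phrase 1, making it contrasting.

contrasting double period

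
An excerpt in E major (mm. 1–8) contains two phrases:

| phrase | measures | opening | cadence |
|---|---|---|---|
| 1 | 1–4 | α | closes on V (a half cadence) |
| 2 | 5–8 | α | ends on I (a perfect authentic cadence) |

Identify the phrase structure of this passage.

parallel period

Phrase 1 ends with a half cadence (weaker) and phrase 2 with a perfect authentic cadence (stronger): antecedent + consequent = a period.
The two phrases open with the same material (α / α), so the period is parallel.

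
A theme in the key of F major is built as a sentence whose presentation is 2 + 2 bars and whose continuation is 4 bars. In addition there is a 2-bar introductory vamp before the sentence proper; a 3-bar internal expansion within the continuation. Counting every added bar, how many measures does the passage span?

Basic sentence: 2 + 2 + 4 = 8 bars.
8 (basic form) + 2 (introduction) + 3 (internal expansion) = 13.

13 measures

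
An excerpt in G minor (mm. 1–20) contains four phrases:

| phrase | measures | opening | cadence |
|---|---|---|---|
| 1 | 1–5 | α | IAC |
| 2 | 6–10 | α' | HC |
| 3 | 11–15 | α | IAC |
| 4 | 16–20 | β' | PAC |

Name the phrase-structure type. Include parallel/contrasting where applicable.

Four phrases in two halves: the first half (measures 1–10) ends with a half cadence, the second (mm. 11–20) with a perfect authentic cadence — a large antecedent–consequent pair, i.e. a double period.
Phrase 3 begins with the same material as phrase 1, making it parallel.

parallel double period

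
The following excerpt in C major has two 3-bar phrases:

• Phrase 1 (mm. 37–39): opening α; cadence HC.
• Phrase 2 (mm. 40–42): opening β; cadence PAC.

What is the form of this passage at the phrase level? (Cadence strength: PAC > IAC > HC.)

contrasting period

Phrase 1 ends with a half cadence (weaker) and phrase 2 with a perfect authentic cadence (stronger): antecedent + consequent = a period.
The two phrases open with different material (α / β), so the period is contrasting.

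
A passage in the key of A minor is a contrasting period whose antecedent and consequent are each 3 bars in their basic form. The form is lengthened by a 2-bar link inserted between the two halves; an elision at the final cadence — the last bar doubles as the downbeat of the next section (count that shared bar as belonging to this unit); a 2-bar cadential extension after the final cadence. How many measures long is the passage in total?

10 measures

Basic contrasting period: 3 + 3 = 6 bars.
6 (basic form) + 2 (link) + 2 (cadential extension) = 10.
The elision shares a bar with the next section but does not change this unit's count.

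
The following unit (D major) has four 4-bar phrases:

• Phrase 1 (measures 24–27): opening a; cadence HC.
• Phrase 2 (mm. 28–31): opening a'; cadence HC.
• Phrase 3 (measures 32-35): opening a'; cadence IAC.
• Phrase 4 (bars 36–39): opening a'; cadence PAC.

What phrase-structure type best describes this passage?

parallel double period

Four phrases in two halves: the first half (mm. 24–31) ends with a half cadence, the second (measures 32–39) with a perfect authentic cadence — a large antecedent–consequent pair, i.e. a double period.
Phrase 3 begins with the same material as phrase 1, making it parallel.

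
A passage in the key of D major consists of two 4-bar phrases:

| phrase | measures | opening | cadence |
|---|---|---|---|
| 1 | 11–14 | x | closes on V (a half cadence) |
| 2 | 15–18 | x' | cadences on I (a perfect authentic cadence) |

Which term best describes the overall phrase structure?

Phrase 1 ends with a half cadence (weaker) and phrase 2 with a perfect authentic cadence (stronger): antecedent + consequent = a period.
The two phrases open with the same material (x / x'), so the period is parallel.

parallel period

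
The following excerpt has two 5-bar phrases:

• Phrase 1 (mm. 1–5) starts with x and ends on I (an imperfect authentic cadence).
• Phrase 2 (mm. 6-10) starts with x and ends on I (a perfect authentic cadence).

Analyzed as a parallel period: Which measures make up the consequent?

The antecedent is the phrase ending with the weaker cadence (imperfect authentic cadence, phrase 1) and the consequent the one ending more conclusively (perfect authentic cadence, phrase 2); the consequent is measures 6-10.

measures 6–10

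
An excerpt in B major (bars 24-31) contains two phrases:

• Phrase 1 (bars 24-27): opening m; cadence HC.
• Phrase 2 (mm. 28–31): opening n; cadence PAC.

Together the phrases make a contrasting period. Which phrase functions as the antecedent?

The phrase ending with the weaker cadence (half cadence) is the antecedent; the one ending more conclusively (perfect authentic cadence) is the consequent. The antecedent is phrase 1.

phrase 1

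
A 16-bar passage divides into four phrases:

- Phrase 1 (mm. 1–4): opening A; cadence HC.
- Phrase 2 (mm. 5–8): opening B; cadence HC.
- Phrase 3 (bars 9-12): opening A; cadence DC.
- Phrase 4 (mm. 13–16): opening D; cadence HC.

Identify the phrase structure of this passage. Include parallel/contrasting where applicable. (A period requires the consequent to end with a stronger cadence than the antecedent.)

phrase group

Phrase 4 ends with a half cadence, no stronger than phrase 2's half cadence, so the four phrases do not form a double period; nor do phrases 3–4 duplicate 1–2, so it is not a repeated period. With no phrase reaching a conclusive cadence, the passage is a phrase group.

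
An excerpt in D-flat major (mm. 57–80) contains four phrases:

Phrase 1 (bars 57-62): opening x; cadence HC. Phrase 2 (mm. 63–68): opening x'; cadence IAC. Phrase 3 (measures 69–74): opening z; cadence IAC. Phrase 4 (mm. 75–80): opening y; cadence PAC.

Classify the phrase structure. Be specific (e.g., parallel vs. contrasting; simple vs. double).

Four phrases in two halves: the first half (mm. 57-68) ends with an imperfect authentic cadence, the second (mm. 69–80) with a perfect authentic cadence — a large antecedent–consequent pair, i.e. a double period.
Phrase 3 begins with different material from phrase 1, making it contrasting.

contrasting double period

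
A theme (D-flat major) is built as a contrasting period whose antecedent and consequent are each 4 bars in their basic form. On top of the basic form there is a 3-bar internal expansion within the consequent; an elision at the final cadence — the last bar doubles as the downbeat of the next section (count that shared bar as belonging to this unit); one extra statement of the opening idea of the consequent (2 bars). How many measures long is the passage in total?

Basic contrasting period: 4 + 4 = 8 bars.
8 (basic form) + 3 (internal expansion) + 2 (extra statement) = 13.
The elision shares a bar with the next section but does not change this unit's count.

13 measures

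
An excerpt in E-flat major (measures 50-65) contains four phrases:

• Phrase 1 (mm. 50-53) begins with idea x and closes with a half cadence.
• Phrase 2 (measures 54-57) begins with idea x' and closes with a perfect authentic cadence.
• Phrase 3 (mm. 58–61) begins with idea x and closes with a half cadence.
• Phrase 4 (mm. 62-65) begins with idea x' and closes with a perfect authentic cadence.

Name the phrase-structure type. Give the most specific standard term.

The cadence pattern HC–PAC–HC–PAC is weak–strong twice, and phrases 3–4 restate phrases 1–2: a period heard twice, not a double period (which would end weakly at phrase 2).

repeated period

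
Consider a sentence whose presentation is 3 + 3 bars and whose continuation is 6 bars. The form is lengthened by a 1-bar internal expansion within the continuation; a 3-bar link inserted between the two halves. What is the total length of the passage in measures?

Basic sentence: 3 + 3 + 6 = 12 bars.
12 (basic form) + 1 (internal expansion) + 3 (link) = 16.

16 measures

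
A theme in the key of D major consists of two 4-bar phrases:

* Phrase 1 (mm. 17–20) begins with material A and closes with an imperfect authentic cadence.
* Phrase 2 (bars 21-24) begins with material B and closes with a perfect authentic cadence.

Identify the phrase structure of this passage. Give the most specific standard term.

Phrase 1 ends with an imperfect authentic cadence (weaker) and phrase 2 with a perfect authentic cadence (stronger): antecedent + consequent = a period.
The two phrases open with different material (A / B), so the period is contrasting.

contrasting period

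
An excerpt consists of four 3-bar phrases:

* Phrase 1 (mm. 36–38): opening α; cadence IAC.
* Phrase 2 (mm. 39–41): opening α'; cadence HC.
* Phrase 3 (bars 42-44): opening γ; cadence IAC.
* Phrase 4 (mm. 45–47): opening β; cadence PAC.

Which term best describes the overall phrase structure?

contrasting double period

Four phrases in two halves: the first half (mm. 36–41) ends with a half cadence, the second (bars 42–47) with a perfect authentic cadence — a large antecedent–consequent pair, i.e. a double period.
Phrase 3 begins with different material from phrase 1, making it contrasting.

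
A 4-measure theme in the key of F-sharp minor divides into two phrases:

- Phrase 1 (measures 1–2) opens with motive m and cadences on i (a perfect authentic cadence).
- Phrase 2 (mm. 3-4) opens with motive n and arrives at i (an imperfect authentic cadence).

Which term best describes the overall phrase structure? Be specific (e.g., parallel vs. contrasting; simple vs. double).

phrase group

The second phrase closes with an imperfect authentic cadence, which is not stronger than the first phrase's perfect authentic cadence; without a weak→strong cadential pair there is no antecedent–consequent relationship, so this is a phrase group rather than a period.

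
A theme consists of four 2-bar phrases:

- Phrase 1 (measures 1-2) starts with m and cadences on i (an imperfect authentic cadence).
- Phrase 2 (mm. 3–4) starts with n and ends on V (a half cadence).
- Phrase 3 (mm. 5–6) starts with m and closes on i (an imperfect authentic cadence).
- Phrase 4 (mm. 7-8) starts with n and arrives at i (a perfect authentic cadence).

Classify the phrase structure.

parallel double period

Four phrases in two halves: the first half (mm. 1–4) ends with a half cadence, the second (mm. 5-8) with a perfect authentic cadence — a large antecedent–consequent pair, i.e. a double period.
Phrase 3 begins with the same material as phrase 1, making it parallel.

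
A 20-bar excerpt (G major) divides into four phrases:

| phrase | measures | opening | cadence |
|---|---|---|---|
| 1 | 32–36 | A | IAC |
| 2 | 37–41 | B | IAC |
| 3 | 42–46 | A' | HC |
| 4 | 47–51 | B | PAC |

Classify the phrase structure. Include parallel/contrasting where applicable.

parallel double period

Four phrases in two halves: the first half (mm. 32–41) ends with an imperfect authentic cadence, the second (bars 42–51) with a perfect authentic cadence — a large antecedent–consequent pair, i.e. a double period.
Phrase 3 begins with the same material as phrase 1, making it parallel.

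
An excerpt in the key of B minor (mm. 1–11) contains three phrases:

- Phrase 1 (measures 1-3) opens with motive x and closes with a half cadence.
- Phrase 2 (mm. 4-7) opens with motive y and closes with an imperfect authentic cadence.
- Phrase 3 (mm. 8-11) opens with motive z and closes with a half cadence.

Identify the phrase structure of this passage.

phrase group

The final phrase closes with a half cadence, which is not stronger than the preceding imperfect authentic cadence; the 3 phrases lack an overall antecedent–consequent design and so form a phrase group.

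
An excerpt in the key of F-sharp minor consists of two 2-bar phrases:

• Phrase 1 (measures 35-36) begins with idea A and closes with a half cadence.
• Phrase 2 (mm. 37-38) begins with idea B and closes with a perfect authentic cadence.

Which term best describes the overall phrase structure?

contrasting period

Phrase 1 ends with a half cadence (weaker) and phrase 2 with a perfect authentic cadence (stronger): antecedent + consequent = a period.
The two phrases open with different material (A / B), so the period is contrasting.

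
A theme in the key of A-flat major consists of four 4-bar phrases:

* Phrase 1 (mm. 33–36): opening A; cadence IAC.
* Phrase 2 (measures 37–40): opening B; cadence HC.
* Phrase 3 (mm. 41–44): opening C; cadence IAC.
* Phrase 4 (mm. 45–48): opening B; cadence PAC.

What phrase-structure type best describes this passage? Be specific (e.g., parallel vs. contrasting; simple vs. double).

contrasting double period

Four phrases in two halves: the first half (mm. 33–40) ends with a half cadence, the second (mm. 41–48) with a perfect authentic cadence — a large antecedent–consequent pair, i.e. a double period.
Phrase 3 begins with different material from phrase 1, making it contrasting.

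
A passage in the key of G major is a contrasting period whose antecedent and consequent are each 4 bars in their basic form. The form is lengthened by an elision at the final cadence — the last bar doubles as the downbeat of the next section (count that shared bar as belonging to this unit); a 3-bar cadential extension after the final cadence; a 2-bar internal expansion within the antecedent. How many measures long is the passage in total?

13 measures

Basic contrasting period: 4 + 4 = 8 bars.
8 (basic form) + 3 (cadential extension) + 2 (internal expansion) = 13.
The elision shares a bar with the next section but does not change this unit's count.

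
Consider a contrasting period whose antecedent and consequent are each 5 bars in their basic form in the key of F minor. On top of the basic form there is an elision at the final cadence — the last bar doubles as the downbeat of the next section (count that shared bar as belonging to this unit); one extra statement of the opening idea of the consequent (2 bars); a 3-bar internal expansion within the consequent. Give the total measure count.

Basic contrasting period: 5 + 5 = 10 bars.
10 (basic form) + 2 (extra statement) + 3 (internal expansion) = 15.
The elision shares a bar with the next section but does not change this unit's count.

15 measures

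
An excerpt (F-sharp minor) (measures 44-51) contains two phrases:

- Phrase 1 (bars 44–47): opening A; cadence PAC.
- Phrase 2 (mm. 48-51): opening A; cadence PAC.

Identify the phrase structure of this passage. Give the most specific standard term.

Both phrases have the same opening (A) and the same cadence (perfect authentic cadence): the second is a restatement, not a consequent, so this is a repeated phrase rather than a period.

repeated phrase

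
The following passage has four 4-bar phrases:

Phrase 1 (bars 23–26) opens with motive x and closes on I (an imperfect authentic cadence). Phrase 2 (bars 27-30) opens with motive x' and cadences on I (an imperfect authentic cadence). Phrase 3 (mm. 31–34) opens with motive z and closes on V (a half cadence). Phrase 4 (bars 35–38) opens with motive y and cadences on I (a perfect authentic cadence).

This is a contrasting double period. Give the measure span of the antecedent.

measures 23–30

In a double period the first pair of phrases (ending imperfect authentic cadence) is the large antecedent and the second pair (ending perfect authentic cadence) is the large consequent; the antecedent is measures 23–30.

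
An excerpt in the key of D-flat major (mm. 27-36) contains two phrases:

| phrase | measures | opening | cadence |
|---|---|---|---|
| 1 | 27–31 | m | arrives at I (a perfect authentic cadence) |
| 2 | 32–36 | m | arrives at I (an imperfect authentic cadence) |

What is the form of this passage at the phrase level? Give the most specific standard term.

phrase group

The second phrase closes with an imperfect authentic cadence, which is not stronger than the first phrase's perfect authentic cadence; without a weak→strong cadential pair there is no antecedent–consequent relationship, so this is a phrase group rather than a period.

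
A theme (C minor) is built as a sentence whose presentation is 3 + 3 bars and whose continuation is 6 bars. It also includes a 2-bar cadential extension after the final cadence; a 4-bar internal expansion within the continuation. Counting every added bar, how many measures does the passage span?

Basic sentence: 3 + 3 + 6 = 12 bars.
12 (basic form) + 2 (cadential extension) + 4 (internal expansion) = 18.

18 measures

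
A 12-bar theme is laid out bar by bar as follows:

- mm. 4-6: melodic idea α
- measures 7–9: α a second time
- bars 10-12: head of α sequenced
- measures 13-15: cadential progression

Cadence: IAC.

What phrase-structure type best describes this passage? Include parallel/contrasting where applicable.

Basic idea (bars 4-6) + its repetition (measures 7–9) form the presentation; fragmentation and cadence (measures 10-15) form the continuation — the 12-bar whole is a sentence.

sentence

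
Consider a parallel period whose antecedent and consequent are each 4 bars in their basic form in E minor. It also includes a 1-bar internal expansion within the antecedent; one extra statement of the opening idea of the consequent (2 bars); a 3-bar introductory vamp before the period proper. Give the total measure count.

Basic parallel period: 4 + 4 = 8 bars.
8 (basic form) + 1 (internal expansion) + 2 (extra statement) + 3 (introduction) = 14.

14 measures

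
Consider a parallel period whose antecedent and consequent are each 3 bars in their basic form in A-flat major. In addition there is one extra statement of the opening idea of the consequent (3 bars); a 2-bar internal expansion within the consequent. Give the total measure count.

11 measures

Basic parallel period: 3 + 3 = 6 bars.
6 (basic form) + 3 (extra statement) + 2 (internal expansion) = 11.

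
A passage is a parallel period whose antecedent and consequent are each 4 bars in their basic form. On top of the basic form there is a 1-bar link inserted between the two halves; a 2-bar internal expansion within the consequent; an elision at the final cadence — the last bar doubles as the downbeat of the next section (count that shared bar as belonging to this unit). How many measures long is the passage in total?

Basic parallel period: 4 + 4 = 8 bars.
8 (basic form) + 1 (link) + 2 (internal expansion) = 11.
The elision shares a bar with the next section but does not change this unit's count.

11 measures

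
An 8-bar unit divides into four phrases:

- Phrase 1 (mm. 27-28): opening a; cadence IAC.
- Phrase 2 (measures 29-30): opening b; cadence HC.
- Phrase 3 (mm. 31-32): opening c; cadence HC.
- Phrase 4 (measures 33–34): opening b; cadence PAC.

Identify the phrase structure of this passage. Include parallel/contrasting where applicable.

contrasting double period

Four phrases in two halves: the first half (measures 27-30) ends with a half cadence, the second (mm. 31–34) with a perfect authentic cadence — a large antecedent–consequent pair, i.e. a double period.
Phrase 3 begins with different material from phrase 1, making it contrasting.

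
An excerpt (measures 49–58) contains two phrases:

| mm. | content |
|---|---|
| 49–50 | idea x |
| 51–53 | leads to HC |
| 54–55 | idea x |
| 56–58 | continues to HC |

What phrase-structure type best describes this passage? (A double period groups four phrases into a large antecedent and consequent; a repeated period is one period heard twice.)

repeated phrase

Both phrases have the same opening (x) and the same cadence (half cadence): the second is a restatement, not a consequent, so this is a repeated phrase rather than a period.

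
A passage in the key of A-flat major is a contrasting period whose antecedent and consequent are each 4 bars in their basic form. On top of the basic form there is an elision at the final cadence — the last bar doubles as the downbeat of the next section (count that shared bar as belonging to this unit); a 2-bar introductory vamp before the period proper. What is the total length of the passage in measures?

10 measures

Basic contrasting period: 4 + 4 = 8 bars.
8 (basic form) + 2 (introduction) = 10.
The elision shares a bar with the next section but does not change this unit's count.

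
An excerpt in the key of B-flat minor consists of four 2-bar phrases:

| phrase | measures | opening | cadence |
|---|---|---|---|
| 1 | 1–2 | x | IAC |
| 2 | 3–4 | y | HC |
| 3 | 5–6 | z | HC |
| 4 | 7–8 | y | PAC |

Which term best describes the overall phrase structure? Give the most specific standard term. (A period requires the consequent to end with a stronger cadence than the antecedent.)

contrasting double period

Four phrases in two halves: the first half (mm. 1–4) ends with a half cadence, the second (mm. 5-8) with a perfect authentic cadence — a large antecedent–consequent pair, i.e. a double period.
Phrase 3 begins with different material from phrase 1, making it contrasting.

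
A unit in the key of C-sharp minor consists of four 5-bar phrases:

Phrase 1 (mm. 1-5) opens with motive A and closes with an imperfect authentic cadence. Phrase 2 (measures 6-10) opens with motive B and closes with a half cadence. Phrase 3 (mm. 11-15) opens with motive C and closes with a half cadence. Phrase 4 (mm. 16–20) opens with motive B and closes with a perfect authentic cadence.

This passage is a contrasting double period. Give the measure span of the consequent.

In a double period the four phrases pair into a large antecedent (phrases 1–2, ending half cadence) and a large consequent (phrases 3–4, ending perfect authentic cadence). The consequent spans bars 11-20.

measures 11–20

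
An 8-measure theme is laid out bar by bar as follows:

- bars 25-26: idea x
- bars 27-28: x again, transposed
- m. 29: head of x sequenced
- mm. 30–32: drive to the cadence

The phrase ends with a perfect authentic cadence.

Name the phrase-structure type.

Basic idea (mm. 25-26) + its repetition (bars 27-28) form the presentation; fragmentation and cadence (measures 29–32) form the continuation — the 8-bar whole is a sentence.

sentence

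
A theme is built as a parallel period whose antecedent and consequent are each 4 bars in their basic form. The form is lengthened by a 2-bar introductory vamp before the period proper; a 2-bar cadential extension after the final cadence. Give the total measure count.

12 measures

Basic parallel period: 4 + 4 = 8 bars.
8 (basic form) + 2 (introduction) + 2 (cadential extension) = 12.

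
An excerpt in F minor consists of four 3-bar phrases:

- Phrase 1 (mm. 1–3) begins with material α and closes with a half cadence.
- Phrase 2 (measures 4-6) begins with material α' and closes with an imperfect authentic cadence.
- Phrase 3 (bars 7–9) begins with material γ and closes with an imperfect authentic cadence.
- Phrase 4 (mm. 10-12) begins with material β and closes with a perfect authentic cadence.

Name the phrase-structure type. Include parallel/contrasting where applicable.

contrasting double period

Four phrases in two halves: the first half (measures 1–6) ends with an imperfect authentic cadence, the second (mm. 7–12) with a perfect authentic cadence — a large antecedent–consequent pair, i.e. a double period.
Phrase 3 begins with different material from phrase 1, making it contrasting.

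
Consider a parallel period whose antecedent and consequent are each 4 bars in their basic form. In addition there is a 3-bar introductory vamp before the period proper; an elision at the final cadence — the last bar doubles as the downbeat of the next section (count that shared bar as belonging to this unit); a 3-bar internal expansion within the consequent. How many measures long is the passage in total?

14 measures

Basic parallel period: 4 + 4 = 8 bars.
8 (basic form) + 3 (introduction) + 3 (internal expansion) = 14.
The elision shares a bar with the next section but does not change this unit's count.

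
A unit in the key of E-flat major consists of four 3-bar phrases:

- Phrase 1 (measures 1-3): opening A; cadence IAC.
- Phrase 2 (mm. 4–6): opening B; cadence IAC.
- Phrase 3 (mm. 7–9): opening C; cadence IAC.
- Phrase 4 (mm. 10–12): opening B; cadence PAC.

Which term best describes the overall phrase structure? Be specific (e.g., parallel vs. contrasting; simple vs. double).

contrasting double period

Four phrases in two halves: the first half (bars 1–6) ends with an imperfect authentic cadence, the second (mm. 7-12) with a perfect authentic cadence — a large antecedent–consequent pair, i.e. a double period.
Phrase 3 begins with different material from phrase 1, making it contrasting.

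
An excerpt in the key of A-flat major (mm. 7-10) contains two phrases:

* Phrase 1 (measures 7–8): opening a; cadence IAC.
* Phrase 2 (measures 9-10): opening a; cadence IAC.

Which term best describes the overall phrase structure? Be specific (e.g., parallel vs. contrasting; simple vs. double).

repeated phrase

Both phrases have the same opening (a) and the same cadence (imperfect authentic cadence): the second is a restatement, not a consequent, so this is a repeated phrase rather than a period.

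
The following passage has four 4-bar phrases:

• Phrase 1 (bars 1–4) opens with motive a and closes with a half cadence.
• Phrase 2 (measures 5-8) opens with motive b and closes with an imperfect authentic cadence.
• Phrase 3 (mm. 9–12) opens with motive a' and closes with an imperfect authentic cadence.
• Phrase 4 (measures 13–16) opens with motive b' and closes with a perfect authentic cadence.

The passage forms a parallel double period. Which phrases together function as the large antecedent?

phrases 1 and 2

In a double period the first pair of phrases (ending imperfect authentic cadence) is the large antecedent and the second pair (ending perfect authentic cadence) is the large consequent; the antecedent is phrases 1 and 2.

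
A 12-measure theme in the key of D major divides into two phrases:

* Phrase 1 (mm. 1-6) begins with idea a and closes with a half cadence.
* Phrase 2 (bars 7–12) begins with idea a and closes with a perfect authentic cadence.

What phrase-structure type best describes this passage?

Phrase 1 ends with a half cadence (weaker) and phrase 2 with a perfect authentic cadence (stronger): antecedent + consequent = a period.
The two phrases open with the same material (a / a), so the period is parallel.

parallel period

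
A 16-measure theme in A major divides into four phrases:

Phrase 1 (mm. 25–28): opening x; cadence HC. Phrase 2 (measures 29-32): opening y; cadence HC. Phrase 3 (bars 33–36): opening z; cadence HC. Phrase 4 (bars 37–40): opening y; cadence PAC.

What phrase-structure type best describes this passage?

contrasting double period

Four phrases in two halves: the first half (measures 25-32) ends with a half cadence, the second (mm. 33–40) with a perfect authentic cadence — a large antecedent–consequent pair, i.e. a double period.
Phrase 3 begins with different material from phrase 1, making it contrasting.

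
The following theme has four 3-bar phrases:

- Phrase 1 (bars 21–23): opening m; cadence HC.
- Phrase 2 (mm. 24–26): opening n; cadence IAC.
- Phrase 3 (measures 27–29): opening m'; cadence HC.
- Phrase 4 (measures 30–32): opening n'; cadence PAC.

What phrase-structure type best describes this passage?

parallel double period

Four phrases in two halves: the first half (bars 21–26) ends with an imperfect authentic cadence, the second (bars 27–32) with a perfect authentic cadence — a large antecedent–consequent pair, i.e. a double period.
Phrase 3 begins with the same material as phrase 1, making it parallel.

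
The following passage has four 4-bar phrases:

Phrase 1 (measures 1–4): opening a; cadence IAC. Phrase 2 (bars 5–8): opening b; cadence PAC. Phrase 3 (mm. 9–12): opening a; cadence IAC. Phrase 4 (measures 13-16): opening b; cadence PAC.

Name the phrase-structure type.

repeated period

The cadence pattern IAC–PAC–IAC–PAC is weak–strong twice, and phrases 3–4 restate phrases 1–2: a period heard twice, not a double period (which would end weakly at phrase 2).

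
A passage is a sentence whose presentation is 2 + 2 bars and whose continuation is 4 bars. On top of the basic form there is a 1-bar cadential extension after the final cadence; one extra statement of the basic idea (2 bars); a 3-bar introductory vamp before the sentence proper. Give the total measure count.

Basic sentence: 2 + 2 + 4 = 8 bars.
8 (basic form) + 1 (cadential extension) + 2 (extra statement) + 3 (introduction) = 14.

14 measures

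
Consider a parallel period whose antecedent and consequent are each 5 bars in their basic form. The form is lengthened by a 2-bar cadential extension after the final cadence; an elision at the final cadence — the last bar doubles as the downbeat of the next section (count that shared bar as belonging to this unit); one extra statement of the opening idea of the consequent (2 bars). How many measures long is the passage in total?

14 measures

Basic parallel period: 5 + 5 = 10 bars.
10 (basic form) + 2 (cadential extension) + 2 (extra statement) = 14.
The elision shares a bar with the next section but does not change this unit's count.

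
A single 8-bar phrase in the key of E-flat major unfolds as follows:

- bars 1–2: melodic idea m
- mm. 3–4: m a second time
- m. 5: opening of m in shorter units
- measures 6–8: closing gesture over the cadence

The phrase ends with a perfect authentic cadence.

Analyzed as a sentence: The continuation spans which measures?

After the presentation (mm. 1–4), the continuation covers the fragmentation through the cadence: mm. 5–8.

measures 5–8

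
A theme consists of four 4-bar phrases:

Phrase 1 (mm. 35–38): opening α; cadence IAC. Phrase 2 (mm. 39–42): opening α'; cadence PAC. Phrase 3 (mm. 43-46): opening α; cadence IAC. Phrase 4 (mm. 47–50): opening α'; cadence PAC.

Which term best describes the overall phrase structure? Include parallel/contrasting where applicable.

repeated period

The cadence pattern IAC–PAC–IAC–PAC is weak–strong twice, and phrases 3–4 restate phrases 1–2: a period heard twice, not a double period (which would end weakly at phrase 2).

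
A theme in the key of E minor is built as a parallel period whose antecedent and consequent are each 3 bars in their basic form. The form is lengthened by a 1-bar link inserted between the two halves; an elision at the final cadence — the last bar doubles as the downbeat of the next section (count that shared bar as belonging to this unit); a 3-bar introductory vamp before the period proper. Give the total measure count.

10 measures

Basic parallel period: 3 + 3 = 6 bars.
6 (basic form) + 1 (link) + 3 (introduction) = 10.
The elision shares a bar with the next section but does not change this unit's count.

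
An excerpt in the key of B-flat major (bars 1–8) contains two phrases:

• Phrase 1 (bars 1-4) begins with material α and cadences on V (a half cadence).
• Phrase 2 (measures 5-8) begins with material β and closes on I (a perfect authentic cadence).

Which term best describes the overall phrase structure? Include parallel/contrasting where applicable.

Phrase 1 ends with a half cadence (weaker) and phrase 2 with a perfect authentic cadence (stronger): antecedent + consequent = a period.
The two phrases open with different material (α / β), so the period is contrasting.

contrasting period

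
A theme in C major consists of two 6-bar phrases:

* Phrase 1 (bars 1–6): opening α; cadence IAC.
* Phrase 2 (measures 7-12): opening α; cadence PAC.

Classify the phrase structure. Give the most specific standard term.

parallel period

Phrase 1 ends with an imperfect authentic cadence (weaker) and phrase 2 with a perfect authentic cadence (stronger): antecedent + consequent = a period.
The two phrases open with the same material (α / α), so the period is parallel.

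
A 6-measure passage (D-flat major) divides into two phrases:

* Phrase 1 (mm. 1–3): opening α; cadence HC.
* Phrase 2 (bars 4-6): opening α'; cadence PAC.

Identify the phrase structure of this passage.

parallel period

Phrase 1 ends with a half cadence (weaker) and phrase 2 with a perfect authentic cadence (stronger): antecedent + consequent = a period.
The two phrases open with the same material (α / α'), so the period is parallel.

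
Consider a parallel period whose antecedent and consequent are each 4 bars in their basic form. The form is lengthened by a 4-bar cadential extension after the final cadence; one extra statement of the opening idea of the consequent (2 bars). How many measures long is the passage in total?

Basic parallel period: 4 + 4 = 8 bars.
8 (basic form) + 4 (cadential extension) + 2 (extra statement) = 14.

14 measures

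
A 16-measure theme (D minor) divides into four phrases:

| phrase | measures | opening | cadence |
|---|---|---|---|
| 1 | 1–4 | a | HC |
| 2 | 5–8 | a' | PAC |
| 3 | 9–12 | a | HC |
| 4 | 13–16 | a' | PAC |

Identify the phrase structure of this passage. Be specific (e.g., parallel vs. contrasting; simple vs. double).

repeated period

The cadence pattern HC–PAC–HC–PAC is weak–strong twice, and phrases 3–4 restate phrases 1–2: a period heard twice, not a double period (which would end weakly at phrase 2).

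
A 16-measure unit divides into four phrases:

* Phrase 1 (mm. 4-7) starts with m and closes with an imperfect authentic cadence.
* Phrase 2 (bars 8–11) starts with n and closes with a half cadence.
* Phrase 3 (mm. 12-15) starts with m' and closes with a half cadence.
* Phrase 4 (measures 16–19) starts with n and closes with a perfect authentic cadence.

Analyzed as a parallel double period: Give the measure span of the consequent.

measures 12–19

In a double period the four phrases pair into a large antecedent (phrases 1–2, ending half cadence) and a large consequent (phrases 3–4, ending perfect authentic cadence). The consequent spans bars 12-19.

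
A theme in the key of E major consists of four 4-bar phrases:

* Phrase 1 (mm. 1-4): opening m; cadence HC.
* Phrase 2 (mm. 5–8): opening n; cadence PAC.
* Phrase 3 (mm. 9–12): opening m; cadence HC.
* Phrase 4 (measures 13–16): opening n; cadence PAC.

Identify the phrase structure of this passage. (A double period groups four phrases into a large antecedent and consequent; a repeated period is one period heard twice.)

repeated period

The cadence pattern HC–PAC–HC–PAC is weak–strong twice, and phrases 3–4 restate phrases 1–2: a period heard twice, not a double period (which would end weakly at phrase 2).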